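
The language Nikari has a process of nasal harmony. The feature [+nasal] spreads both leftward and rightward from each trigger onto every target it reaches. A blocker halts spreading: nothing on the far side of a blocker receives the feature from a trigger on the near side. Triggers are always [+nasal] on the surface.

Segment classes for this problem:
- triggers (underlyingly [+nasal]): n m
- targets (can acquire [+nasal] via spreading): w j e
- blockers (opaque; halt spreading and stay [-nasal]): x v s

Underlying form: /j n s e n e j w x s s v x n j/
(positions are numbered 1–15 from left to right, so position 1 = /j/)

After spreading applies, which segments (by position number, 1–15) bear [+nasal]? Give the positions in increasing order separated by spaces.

From /n/ at 2 rightward: 3 /s/ blocks.
From /n/ at 2 leftward: 1 /j/ → [+nasal]; word edge.
From /n/ at 5 rightward: 6 /e/ → [+nasal]; 7 /j/ → [+nasal]; 8 /w/ → [+nasal]; 9 /x/ blocks.
From /n/ at 5 leftward: 4 /e/ → [+nasal]; 3 /s/ blocks.
From /n/ at 14 rightward: 15 /j/ → [+nasal]; word edge.
From /n/ at 14 leftward: 13 /x/ blocks.

1 2 4 5 6 7 8 14 15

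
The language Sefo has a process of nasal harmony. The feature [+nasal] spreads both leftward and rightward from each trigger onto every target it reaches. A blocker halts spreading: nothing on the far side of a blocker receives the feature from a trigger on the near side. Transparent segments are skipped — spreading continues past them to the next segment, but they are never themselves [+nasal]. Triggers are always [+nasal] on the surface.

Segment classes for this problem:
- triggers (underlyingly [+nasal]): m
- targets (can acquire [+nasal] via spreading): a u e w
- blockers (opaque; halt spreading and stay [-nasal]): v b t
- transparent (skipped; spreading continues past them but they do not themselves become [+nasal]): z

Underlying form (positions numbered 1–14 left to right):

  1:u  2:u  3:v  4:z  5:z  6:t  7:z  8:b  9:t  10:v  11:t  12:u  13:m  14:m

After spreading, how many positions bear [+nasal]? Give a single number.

3

From /m/ at 13 rightward: 14 /m/ is itself a trigger — this domain ends here.
From /m/ at 13 leftward: 12 /u/ → [+nasal]; 11 /t/ blocks.
From /m/ at 14 rightward: word edge.
From /m/ at 14 leftward: 13 /m/ is itself a trigger — this domain ends here.
Targets with no active source: positions 1 2 stay [-nasal].
[+nasal] positions on the surface: 12 13 14.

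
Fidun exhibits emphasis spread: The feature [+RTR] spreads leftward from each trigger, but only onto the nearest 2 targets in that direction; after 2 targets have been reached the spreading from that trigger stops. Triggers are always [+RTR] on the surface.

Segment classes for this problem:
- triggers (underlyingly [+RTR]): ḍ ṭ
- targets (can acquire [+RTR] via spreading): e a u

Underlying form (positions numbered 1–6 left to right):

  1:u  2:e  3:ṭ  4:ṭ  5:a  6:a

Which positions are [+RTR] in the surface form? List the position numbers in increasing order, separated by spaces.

From /ṭ/ at 3 leftward: 2 /e/ → [+RTR]; 1 /u/ → [+RTR]; bound reached.
From /ṭ/ at 4 leftward: 3 /ṭ/ is itself a trigger — this domain ends here.
Targets with no active source: positions 5 6 stay [-emphatic].

1 2 3 4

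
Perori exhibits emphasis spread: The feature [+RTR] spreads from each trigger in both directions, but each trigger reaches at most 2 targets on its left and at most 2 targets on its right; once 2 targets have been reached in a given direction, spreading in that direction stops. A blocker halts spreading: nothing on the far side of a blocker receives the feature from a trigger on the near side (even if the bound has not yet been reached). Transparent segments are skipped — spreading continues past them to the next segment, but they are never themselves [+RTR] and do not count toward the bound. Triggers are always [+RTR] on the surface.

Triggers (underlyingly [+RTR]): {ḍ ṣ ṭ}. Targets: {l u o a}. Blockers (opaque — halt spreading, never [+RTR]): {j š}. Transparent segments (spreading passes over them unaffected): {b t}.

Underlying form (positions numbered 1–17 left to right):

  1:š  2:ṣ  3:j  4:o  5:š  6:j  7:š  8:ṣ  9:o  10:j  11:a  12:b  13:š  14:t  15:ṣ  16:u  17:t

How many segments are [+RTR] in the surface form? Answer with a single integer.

From /ṣ/ at 2 rightward: 3 /j/ blocks.
From /ṣ/ at 2 leftward: 1 /š/ blocks.
From /ṣ/ at 8 rightward: 9 /o/ → [+RTR]; 10 /j/ blocks.
From /ṣ/ at 8 leftward: 7 /š/ blocks.
From /ṣ/ at 15 rightward: 16 /u/ → [+RTR]; 17 /t/ transparent; word edge.
From /ṣ/ at 15 leftward: 14 /t/ transparent; 13 /š/ blocks.
Targets with no active source: positions 4 11 stay [-emphatic].
[+RTR] positions on the surface: 2 8 9 15 16.

5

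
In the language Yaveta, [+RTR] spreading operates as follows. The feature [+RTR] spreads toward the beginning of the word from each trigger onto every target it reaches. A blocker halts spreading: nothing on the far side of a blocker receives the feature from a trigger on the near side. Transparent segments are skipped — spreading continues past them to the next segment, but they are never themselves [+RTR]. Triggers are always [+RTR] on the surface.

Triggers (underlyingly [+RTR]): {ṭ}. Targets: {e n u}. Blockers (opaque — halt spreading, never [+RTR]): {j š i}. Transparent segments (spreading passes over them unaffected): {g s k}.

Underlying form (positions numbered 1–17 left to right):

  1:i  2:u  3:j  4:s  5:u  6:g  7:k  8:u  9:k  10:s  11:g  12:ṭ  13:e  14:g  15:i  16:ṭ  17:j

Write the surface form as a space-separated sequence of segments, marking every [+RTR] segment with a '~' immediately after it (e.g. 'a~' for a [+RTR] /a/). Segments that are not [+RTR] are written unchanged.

i u j s u~ g k u~ k s g ṭ~ e g i ṭ~ j

From /ṭ/ at 12 leftward: 11 /g/ transparent; 10 /s/ transparent; 9 /k/ transparent; 8 /u/ → [+RTR]; 7 /k/ transparent; 6 /g/ transparent; 5 /u/ → [+RTR]; 4 /s/ transparent; 3 /j/ blocks.
From /ṭ/ at 16 leftward: 15 /i/ blocks.
Targets with no active source: positions 2 13 stay [-emphatic].
[+RTR] positions on the surface: 5 8 12 16.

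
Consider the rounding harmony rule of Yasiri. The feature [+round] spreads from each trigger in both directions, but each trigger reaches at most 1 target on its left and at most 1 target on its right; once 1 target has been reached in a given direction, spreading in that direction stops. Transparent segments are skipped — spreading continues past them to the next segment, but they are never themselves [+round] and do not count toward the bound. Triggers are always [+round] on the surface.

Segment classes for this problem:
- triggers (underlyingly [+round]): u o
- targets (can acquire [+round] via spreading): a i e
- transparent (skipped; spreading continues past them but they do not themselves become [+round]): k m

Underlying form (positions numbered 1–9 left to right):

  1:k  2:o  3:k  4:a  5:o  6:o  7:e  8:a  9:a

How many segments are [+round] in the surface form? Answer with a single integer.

5

From /o/ at 2 rightward: 3 /k/ transparent; 4 /a/ → [+round]; bound reached.
From /o/ at 2 leftward: 1 /k/ transparent; word edge.
From /o/ at 5 rightward: 6 /o/ is itself a trigger — this domain ends here.
From /o/ at 5 leftward: 4 /a/ → [+round]; bound reached.
From /o/ at 6 rightward: 7 /e/ → [+round]; bound reached.
From /o/ at 6 leftward: 5 /o/ is itself a trigger — this domain ends here.
Targets with no active source: positions 8 9 stay [-round].
[+round] positions on the surface: 2 4 5 6 7.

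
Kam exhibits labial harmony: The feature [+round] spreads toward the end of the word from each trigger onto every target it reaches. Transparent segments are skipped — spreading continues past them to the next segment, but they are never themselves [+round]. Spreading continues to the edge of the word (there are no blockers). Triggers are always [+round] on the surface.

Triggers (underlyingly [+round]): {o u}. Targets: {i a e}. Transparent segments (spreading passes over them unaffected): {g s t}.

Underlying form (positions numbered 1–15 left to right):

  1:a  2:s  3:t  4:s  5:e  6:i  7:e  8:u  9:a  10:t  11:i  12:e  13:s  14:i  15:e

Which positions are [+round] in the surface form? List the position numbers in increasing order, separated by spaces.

From /u/ at 8 rightward: 9 /a/ → [+round]; 10 /t/ transparent; 11 /i/ → [+round]; 12 /e/ → [+round]; 13 /s/ transparent; 14 /i/ → [+round]; 15 /e/ → [+round]; word edge.
Targets with no active source: positions 1 5 6 7 stay [-round].

8 9 11 12 14 15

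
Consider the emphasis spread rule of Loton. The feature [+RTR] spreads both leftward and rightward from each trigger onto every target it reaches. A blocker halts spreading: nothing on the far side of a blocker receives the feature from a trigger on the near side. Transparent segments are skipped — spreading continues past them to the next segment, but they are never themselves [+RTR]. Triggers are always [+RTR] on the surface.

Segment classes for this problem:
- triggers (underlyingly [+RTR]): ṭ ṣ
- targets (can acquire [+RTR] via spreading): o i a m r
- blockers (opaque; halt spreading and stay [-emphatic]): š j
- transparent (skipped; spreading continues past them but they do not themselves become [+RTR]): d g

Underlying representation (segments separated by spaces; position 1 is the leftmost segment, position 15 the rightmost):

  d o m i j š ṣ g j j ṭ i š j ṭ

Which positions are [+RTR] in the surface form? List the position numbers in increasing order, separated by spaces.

7 11 12 15

From /ṣ/ at 7 rightward: 8 /g/ transparent; 9 /j/ blocks.
From /ṣ/ at 7 leftward: 6 /š/ blocks.
From /ṭ/ at 11 rightward: 12 /i/ → [+RTR]; 13 /š/ blocks.
From /ṭ/ at 11 leftward: 10 /j/ blocks.
From /ṭ/ at 15 rightward: word edge.
From /ṭ/ at 15 leftward: 14 /j/ blocks.
Targets with no active source: positions 2 3 4 stay [-emphatic].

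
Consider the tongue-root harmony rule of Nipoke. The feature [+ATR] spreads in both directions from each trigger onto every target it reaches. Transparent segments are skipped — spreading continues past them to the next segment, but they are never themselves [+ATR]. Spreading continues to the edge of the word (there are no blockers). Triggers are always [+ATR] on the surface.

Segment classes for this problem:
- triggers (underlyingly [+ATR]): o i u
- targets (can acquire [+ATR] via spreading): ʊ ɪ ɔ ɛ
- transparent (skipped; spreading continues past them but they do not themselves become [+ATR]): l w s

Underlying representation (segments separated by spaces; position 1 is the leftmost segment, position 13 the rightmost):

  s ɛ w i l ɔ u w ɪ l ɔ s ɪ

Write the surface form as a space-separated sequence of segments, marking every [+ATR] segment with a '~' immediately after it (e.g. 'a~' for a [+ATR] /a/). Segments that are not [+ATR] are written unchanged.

From /i/ at 4 rightward: 5 /l/ transparent; 6 /ɔ/ → [+ATR]; 7 /u/ is itself a trigger — this domain ends here.
From /i/ at 4 leftward: 3 /w/ transparent; 2 /ɛ/ → [+ATR]; 1 /s/ transparent; word edge.
From /u/ at 7 rightward: 8 /w/ transparent; 9 /ɪ/ → [+ATR]; 10 /l/ transparent; 11 /ɔ/ → [+ATR]; 12 /s/ transparent; 13 /ɪ/ → [+ATR]; word edge.
From /u/ at 7 leftward: 6 /ɔ/ → [+ATR]; 5 /l/ transparent; 4 /i/ is itself a trigger — this domain ends here.
[+ATR] positions on the surface: 2 4 6 7 9 11 13.

s ɛ~ w i~ l ɔ~ u~ w ɪ~ l ɔ~ s ɪ~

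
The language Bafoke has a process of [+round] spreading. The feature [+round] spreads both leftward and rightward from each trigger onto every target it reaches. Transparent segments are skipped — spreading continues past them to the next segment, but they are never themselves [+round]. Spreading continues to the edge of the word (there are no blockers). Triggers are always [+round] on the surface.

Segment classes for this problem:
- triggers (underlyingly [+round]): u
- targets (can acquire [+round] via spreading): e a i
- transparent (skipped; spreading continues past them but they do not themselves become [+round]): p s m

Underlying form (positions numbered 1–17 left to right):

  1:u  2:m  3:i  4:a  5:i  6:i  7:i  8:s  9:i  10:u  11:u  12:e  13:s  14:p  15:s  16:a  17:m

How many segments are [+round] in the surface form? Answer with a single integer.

From /u/ at 1 rightward: 2 /m/ transparent; 3 /i/ → [+round]; 4 /a/ → [+round]; 5 /i/ → [+round]; 6 /i/ → [+round]; 7 /i/ → [+round]; 8 /s/ transparent; 9 /i/ → [+round]; 10 /u/ is itself a trigger — this domain ends here.
From /u/ at 1 leftward: word edge.
From /u/ at 10 rightward: 11 /u/ is itself a trigger — this domain ends here.
From /u/ at 10 leftward: 9 /i/ → [+round]; 8 /s/ transparent; 7 /i/ → [+round]; 6 /i/ → [+round]; 5 /i/ → [+round]; 4 /a/ → [+round]; 3 /i/ → [+round]; 2 /m/ transparent; 1 /u/ is itself a trigger — this domain ends here.
From /u/ at 11 rightward: 12 /e/ → [+round]; 13 /s/ transparent; 14 /p/ transparent; 15 /s/ transparent; 16 /a/ → [+round]; 17 /m/ transparent; word edge.
From /u/ at 11 leftward: 10 /u/ is itself a trigger — this domain ends here.
[+round] positions on the surface: 1 3 4 5 6 7 9 10 11 12 16.

11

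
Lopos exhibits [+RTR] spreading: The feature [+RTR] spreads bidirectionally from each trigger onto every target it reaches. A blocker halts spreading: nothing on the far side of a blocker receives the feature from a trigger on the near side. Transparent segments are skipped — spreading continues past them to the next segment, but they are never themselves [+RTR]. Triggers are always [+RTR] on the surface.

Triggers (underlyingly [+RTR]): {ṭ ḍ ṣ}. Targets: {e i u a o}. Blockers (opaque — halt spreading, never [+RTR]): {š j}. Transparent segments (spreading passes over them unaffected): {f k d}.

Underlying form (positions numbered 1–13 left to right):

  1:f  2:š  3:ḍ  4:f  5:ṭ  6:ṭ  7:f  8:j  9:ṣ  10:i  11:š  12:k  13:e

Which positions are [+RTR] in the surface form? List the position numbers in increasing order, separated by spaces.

From /ḍ/ at 3 rightward: 4 /f/ transparent; 5 /ṭ/ is itself a trigger — this domain ends here.
From /ḍ/ at 3 leftward: 2 /š/ blocks.
From /ṭ/ at 5 rightward: 6 /ṭ/ is itself a trigger — this domain ends here.
From /ṭ/ at 5 leftward: 4 /f/ transparent; 3 /ḍ/ is itself a trigger — this domain ends here.
From /ṭ/ at 6 rightward: 7 /f/ transparent; 8 /j/ blocks.
From /ṭ/ at 6 leftward: 5 /ṭ/ is itself a trigger — this domain ends here.
From /ṣ/ at 9 rightward: 10 /i/ → [+RTR]; 11 /š/ blocks.
From /ṣ/ at 9 leftward: 8 /j/ blocks.
Target with no active source: position 13 stays [-emphatic].

3 5 6 9 10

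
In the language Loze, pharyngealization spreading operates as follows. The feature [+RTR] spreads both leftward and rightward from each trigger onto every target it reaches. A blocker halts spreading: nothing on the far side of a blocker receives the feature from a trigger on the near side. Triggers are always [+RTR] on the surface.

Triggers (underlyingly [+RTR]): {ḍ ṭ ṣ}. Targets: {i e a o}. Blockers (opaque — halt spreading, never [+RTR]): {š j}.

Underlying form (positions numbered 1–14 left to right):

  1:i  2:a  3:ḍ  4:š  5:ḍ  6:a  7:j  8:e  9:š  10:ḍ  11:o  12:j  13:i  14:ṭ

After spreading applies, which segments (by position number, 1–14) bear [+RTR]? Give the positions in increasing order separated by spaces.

1 2 3 5 6 10 11 13 14

From /ḍ/ at 3 rightward: 4 /š/ blocks.
From /ḍ/ at 3 leftward: 2 /a/ → [+RTR]; 1 /i/ → [+RTR]; word edge.
From /ḍ/ at 5 rightward: 6 /a/ → [+RTR]; 7 /j/ blocks.
From /ḍ/ at 5 leftward: 4 /š/ blocks.
From /ḍ/ at 10 rightward: 11 /o/ → [+RTR]; 12 /j/ blocks.
From /ḍ/ at 10 leftward: 9 /š/ blocks.
From /ṭ/ at 14 rightward: word edge.
From /ṭ/ at 14 leftward: 13 /i/ → [+RTR]; 12 /j/ blocks.
Target with no active source: position 8 stays [-emphatic].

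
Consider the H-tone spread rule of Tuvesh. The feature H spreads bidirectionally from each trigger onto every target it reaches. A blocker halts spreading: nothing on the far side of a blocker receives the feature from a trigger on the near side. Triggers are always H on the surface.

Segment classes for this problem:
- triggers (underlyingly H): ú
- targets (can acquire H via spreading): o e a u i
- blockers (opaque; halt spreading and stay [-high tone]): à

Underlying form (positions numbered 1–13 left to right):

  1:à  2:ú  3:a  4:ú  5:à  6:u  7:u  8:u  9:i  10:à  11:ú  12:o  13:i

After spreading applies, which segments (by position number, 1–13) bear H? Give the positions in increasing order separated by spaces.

2 3 4 11 12 13

From /ú/ at 2 rightward: 3 /a/ → H; 4 /ú/ is itself a trigger — this domain ends here.
From /ú/ at 2 leftward: 1 /à/ blocks.
From /ú/ at 4 rightward: 5 /à/ blocks.
From /ú/ at 4 leftward: 3 /a/ → H; 2 /ú/ is itself a trigger — this domain ends here.
From /ú/ at 11 rightward: 12 /o/ → H; 13 /i/ → H; word edge.
From /ú/ at 11 leftward: 10 /à/ blocks.
Targets with no active source: positions 6 7 8 9 stay [-high tone].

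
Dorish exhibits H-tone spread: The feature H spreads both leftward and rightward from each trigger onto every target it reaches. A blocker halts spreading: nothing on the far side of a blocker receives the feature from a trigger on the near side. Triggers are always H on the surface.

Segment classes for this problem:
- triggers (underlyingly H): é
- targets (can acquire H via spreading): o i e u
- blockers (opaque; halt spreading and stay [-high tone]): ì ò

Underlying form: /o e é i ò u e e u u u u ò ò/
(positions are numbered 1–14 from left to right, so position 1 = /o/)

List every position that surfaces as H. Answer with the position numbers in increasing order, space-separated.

1 2 3 4

From /é/ at 3 rightward: 4 /i/ → H; 5 /ò/ blocks.
From /é/ at 3 leftward: 2 /e/ → H; 1 /o/ → H; word edge.
Targets with no active source: positions 6 7 8 9 10 11 12 stay [-high tone].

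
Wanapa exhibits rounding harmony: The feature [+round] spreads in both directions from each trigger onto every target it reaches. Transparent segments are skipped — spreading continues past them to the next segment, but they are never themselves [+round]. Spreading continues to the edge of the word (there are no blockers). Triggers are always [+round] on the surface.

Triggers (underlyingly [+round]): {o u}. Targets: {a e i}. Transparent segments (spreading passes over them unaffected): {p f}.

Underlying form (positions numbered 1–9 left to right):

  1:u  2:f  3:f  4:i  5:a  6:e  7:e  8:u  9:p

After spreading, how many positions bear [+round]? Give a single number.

From /u/ at 1 rightward: 2 /f/ transparent; 3 /f/ transparent; 4 /i/ → [+round]; 5 /a/ → [+round]; 6 /e/ → [+round]; 7 /e/ → [+round]; 8 /u/ is itself a trigger — this domain ends here.
From /u/ at 1 leftward: word edge.
From /u/ at 8 rightward: 9 /p/ transparent; word edge.
From /u/ at 8 leftward: 7 /e/ → [+round]; 6 /e/ → [+round]; 5 /a/ → [+round]; 4 /i/ → [+round]; 3 /f/ transparent; 2 /f/ transparent; 1 /u/ is itself a trigger — this domain ends here.
[+round] positions on the surface: 1 4 5 6 7 8.

6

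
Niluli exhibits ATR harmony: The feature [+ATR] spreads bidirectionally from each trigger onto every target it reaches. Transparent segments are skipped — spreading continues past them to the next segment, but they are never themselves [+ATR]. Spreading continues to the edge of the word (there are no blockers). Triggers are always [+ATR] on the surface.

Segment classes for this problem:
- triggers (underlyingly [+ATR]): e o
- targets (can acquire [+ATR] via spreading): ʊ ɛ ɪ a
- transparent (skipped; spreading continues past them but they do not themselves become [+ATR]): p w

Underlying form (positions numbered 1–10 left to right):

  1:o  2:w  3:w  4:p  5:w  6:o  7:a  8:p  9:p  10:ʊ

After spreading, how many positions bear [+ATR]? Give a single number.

From /o/ at 1 rightward: 2 /w/ transparent; 3 /w/ transparent; 4 /p/ transparent; 5 /w/ transparent; 6 /o/ is itself a trigger — this domain ends here.
From /o/ at 1 leftward: word edge.
From /o/ at 6 rightward: 7 /a/ → [+ATR]; 8 /p/ transparent; 9 /p/ transparent; 10 /ʊ/ → [+ATR]; word edge.
From /o/ at 6 leftward: 5 /w/ transparent; 4 /p/ transparent; 3 /w/ transparent; 2 /w/ transparent; 1 /o/ is itself a trigger — this domain ends here.
[+ATR] positions on the surface: 1 6 7 10.

4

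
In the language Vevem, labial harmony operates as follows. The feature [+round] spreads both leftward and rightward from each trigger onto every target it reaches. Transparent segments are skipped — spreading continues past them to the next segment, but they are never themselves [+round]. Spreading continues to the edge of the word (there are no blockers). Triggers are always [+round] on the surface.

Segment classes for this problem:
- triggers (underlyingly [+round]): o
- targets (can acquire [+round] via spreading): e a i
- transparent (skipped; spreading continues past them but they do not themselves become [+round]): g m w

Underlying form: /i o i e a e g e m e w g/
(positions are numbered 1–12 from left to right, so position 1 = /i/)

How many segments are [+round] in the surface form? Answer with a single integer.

8

From /o/ at 2 rightward: 3 /i/ → [+round]; 4 /e/ → [+round]; 5 /a/ → [+round]; 6 /e/ → [+round]; 7 /g/ transparent; 8 /e/ → [+round]; 9 /m/ transparent; 10 /e/ → [+round]; 11 /w/ transparent; 12 /g/ transparent; word edge.
From /o/ at 2 leftward: 1 /i/ → [+round]; word edge.
[+round] positions on the surface: 1 2 3 4 5 6 8 10.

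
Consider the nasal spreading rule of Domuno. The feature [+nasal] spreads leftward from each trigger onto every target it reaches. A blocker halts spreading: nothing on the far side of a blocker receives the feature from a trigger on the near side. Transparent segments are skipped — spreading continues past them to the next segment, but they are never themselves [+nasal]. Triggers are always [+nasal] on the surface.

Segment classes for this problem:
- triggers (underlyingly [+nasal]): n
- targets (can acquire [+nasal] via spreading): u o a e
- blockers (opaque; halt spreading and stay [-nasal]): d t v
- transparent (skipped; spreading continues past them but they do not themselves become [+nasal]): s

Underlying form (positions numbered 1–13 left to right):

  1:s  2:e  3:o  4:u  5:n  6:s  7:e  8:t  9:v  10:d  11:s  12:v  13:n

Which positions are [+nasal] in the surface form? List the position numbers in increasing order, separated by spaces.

From /n/ at 5 leftward: 4 /u/ → [+nasal]; 3 /o/ → [+nasal]; 2 /e/ → [+nasal]; 1 /s/ transparent; word edge.
From /n/ at 13 leftward: 12 /v/ blocks.
Target with no active source: position 7 stays [-nasal].

2 3 4 5 13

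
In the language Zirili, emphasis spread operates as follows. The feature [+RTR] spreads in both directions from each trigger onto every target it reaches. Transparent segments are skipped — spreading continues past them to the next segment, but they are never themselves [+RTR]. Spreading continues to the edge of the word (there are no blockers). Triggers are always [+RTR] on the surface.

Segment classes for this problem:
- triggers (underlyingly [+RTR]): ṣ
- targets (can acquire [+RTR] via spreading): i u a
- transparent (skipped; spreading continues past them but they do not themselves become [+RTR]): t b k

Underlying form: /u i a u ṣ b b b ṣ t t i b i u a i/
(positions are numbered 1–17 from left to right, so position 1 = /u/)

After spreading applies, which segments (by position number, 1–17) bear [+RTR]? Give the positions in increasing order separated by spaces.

1 2 3 4 5 9 12 14 15 16 17

From /ṣ/ at 5 rightward: 6 /b/ transparent; 7 /b/ transparent; 8 /b/ transparent; 9 /ṣ/ is itself a trigger — this domain ends here.
From /ṣ/ at 5 leftward: 4 /u/ → [+RTR]; 3 /a/ → [+RTR]; 2 /i/ → [+RTR]; 1 /u/ → [+RTR]; word edge.
From /ṣ/ at 9 rightward: 10 /t/ transparent; 11 /t/ transparent; 12 /i/ → [+RTR]; 13 /b/ transparent; 14 /i/ → [+RTR]; 15 /u/ → [+RTR]; 16 /a/ → [+RTR]; 17 /i/ → [+RTR]; word edge.
From /ṣ/ at 9 leftward: 8 /b/ transparent; 7 /b/ transparent; 6 /b/ transparent; 5 /ṣ/ is itself a trigger — this domain ends here.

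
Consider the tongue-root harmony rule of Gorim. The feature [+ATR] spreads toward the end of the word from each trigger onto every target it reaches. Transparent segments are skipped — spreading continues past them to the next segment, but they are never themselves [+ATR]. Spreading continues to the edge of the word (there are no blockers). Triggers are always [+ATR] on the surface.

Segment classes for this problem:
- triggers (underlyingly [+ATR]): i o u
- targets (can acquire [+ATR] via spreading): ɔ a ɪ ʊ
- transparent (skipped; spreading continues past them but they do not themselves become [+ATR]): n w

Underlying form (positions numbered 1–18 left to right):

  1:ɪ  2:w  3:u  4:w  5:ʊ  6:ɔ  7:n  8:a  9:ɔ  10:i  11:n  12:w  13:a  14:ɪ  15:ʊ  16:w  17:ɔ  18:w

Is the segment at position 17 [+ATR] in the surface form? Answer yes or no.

yes

From /u/ at 3 rightward: 4 /w/ transparent; 5 /ʊ/ → [+ATR]; 6 /ɔ/ → [+ATR]; 7 /n/ transparent; 8 /a/ → [+ATR]; 9 /ɔ/ → [+ATR]; 10 /i/ is itself a trigger — this domain ends here.
From /i/ at 10 rightward: 11 /n/ transparent; 12 /w/ transparent; 13 /a/ → [+ATR]; 14 /ɪ/ → [+ATR]; 15 /ʊ/ → [+ATR]; 16 /w/ transparent; 17 /ɔ/ → [+ATR]; 18 /w/ transparent; word edge.
Target with no active source: position 1 stays [-ATR].
[+ATR] positions on the surface: 3 5 6 8 9 10 13 14 15 17.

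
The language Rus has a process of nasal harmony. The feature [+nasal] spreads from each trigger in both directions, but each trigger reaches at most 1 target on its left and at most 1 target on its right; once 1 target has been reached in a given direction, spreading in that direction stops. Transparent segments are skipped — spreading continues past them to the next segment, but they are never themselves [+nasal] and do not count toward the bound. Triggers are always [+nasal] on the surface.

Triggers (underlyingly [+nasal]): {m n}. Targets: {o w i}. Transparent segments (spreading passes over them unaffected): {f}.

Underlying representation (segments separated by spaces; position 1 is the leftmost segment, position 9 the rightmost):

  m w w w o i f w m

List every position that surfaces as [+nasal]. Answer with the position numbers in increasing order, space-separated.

1 2 8 9

From /m/ at 1 rightward: 2 /w/ → [+nasal]; bound reached.
From /m/ at 1 leftward: word edge.
From /m/ at 9 rightward: word edge.
From /m/ at 9 leftward: 8 /w/ → [+nasal]; bound reached.
Targets with no active source: positions 3 4 5 6 stay [-nasal].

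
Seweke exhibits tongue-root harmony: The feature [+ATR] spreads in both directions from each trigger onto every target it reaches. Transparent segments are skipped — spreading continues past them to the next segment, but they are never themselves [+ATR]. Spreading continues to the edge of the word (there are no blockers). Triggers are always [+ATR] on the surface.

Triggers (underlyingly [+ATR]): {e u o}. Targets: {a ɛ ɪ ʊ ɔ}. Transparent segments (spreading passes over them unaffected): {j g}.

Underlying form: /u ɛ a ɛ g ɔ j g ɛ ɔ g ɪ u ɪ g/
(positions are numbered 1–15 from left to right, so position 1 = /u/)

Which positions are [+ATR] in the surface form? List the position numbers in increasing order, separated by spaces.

1 2 3 4 6 9 10 12 13 14

From /u/ at 1 rightward: 2 /ɛ/ → [+ATR]; 3 /a/ → [+ATR]; 4 /ɛ/ → [+ATR]; 5 /g/ transparent; 6 /ɔ/ → [+ATR]; 7 /j/ transparent; 8 /g/ transparent; 9 /ɛ/ → [+ATR]; 10 /ɔ/ → [+ATR]; 11 /g/ transparent; 12 /ɪ/ → [+ATR]; 13 /u/ is itself a trigger — this domain ends here.
From /u/ at 1 leftward: word edge.
From /u/ at 13 rightward: 14 /ɪ/ → [+ATR]; 15 /g/ transparent; word edge.
From /u/ at 13 leftward: 12 /ɪ/ → [+ATR]; 11 /g/ transparent; 10 /ɔ/ → [+ATR]; 9 /ɛ/ → [+ATR]; 8 /g/ transparent; 7 /j/ transparent; 6 /ɔ/ → [+ATR]; 5 /g/ transparent; 4 /ɛ/ → [+ATR]; 3 /a/ → [+ATR]; 2 /ɛ/ → [+ATR]; 1 /u/ is itself a trigger — this domain ends here.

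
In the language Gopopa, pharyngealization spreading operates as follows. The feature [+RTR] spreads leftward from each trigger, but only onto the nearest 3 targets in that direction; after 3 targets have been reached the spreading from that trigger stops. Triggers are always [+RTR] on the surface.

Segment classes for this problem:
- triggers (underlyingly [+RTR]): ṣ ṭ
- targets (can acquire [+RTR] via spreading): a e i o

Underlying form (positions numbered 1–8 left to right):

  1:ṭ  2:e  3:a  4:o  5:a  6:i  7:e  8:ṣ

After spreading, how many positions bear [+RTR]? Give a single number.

5

From /ṭ/ at 1 leftward: word edge.
From /ṣ/ at 8 leftward: 7 /e/ → [+RTR]; 6 /i/ → [+RTR]; 5 /a/ → [+RTR]; bound reached.
Targets with no active source: positions 2 3 4 stay [-emphatic].
[+RTR] positions on the surface: 1 5 6 7 8.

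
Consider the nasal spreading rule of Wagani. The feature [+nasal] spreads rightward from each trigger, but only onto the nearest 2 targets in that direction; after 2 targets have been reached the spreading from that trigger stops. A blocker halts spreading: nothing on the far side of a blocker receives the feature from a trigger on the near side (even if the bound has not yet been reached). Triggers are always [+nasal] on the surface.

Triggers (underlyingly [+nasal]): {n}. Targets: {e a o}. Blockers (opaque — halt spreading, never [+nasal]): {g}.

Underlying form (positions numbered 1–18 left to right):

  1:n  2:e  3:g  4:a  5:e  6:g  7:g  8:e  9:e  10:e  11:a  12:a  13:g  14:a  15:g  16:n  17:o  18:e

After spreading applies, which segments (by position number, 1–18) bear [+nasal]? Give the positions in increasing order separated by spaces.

From /n/ at 1 rightward: 2 /e/ → [+nasal]; 3 /g/ blocks.
From /n/ at 16 rightward: 17 /o/ → [+nasal]; 18 /e/ → [+nasal]; bound reached.
Targets with no active source: positions 4 5 8 9 10 11 12 14 stay [-nasal].

1 2 16 17 18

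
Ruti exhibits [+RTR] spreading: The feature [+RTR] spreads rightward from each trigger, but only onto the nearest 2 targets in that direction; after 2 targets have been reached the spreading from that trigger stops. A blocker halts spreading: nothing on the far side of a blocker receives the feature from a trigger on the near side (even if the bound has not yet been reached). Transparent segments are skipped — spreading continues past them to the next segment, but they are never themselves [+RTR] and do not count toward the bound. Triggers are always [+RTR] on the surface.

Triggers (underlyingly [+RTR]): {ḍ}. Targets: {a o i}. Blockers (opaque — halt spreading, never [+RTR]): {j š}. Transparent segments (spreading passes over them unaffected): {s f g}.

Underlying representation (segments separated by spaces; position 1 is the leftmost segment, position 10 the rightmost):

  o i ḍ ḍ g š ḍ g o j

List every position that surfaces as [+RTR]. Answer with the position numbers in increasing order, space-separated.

From /ḍ/ at 3 rightward: 4 /ḍ/ is itself a trigger — this domain ends here.
From /ḍ/ at 4 rightward: 5 /g/ transparent; 6 /š/ blocks.
From /ḍ/ at 7 rightward: 8 /g/ transparent; 9 /o/ → [+RTR]; 10 /j/ blocks.
Targets with no active source: positions 1 2 stay [-emphatic].

3 4 7 9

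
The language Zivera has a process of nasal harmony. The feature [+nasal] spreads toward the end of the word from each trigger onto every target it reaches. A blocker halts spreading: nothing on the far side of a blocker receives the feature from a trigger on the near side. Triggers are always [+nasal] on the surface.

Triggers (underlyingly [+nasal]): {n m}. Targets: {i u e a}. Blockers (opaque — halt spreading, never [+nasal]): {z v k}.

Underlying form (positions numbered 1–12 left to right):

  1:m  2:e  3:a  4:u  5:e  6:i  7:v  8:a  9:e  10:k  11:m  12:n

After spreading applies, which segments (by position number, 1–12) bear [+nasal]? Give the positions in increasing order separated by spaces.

1 2 3 4 5 6 11 12

From /m/ at 1 rightward: 2 /e/ → [+nasal]; 3 /a/ → [+nasal]; 4 /u/ → [+nasal]; 5 /e/ → [+nasal]; 6 /i/ → [+nasal]; 7 /v/ blocks.
From /m/ at 11 rightward: 12 /n/ is itself a trigger — this domain ends here.
From /n/ at 12 rightward: word edge.
Targets with no active source: positions 8 9 stay [-nasal].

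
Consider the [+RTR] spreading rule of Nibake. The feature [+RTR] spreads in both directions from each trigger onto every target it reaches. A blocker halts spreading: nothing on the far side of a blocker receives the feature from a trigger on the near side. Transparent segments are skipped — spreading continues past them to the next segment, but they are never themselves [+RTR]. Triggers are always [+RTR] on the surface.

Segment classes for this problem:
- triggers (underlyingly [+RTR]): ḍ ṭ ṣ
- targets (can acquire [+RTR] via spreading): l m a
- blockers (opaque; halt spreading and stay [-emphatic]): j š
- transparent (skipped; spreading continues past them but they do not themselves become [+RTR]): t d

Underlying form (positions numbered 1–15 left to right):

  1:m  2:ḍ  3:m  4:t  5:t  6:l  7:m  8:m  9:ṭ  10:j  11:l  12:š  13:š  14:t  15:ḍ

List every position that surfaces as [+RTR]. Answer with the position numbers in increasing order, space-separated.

From /ḍ/ at 2 rightward: 3 /m/ → [+RTR]; 4 /t/ transparent; 5 /t/ transparent; 6 /l/ → [+RTR]; 7 /m/ → [+RTR]; 8 /m/ → [+RTR]; 9 /ṭ/ is itself a trigger — this domain ends here.
From /ḍ/ at 2 leftward: 1 /m/ → [+RTR]; word edge.
From /ṭ/ at 9 rightward: 10 /j/ blocks.
From /ṭ/ at 9 leftward: 8 /m/ → [+RTR]; 7 /m/ → [+RTR]; 6 /l/ → [+RTR]; 5 /t/ transparent; 4 /t/ transparent; 3 /m/ → [+RTR]; 2 /ḍ/ is itself a trigger — this domain ends here.
From /ḍ/ at 15 rightward: word edge.
From /ḍ/ at 15 leftward: 14 /t/ transparent; 13 /š/ blocks.
Target with no active source: position 11 stays [-emphatic].

1 2 3 6 7 8 9 15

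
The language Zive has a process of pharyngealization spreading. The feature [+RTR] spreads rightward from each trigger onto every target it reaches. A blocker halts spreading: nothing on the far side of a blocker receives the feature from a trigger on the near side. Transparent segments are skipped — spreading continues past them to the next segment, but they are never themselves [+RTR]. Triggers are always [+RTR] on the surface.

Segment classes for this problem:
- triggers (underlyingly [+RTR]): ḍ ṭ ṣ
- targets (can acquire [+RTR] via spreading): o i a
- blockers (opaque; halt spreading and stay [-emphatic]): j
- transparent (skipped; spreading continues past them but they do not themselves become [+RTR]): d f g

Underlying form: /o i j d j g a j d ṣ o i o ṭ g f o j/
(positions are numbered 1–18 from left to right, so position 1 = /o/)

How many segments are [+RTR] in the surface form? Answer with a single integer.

6

From /ṣ/ at 10 rightward: 11 /o/ → [+RTR]; 12 /i/ → [+RTR]; 13 /o/ → [+RTR]; 14 /ṭ/ is itself a trigger — this domain ends here.
From /ṭ/ at 14 rightward: 15 /g/ transparent; 16 /f/ transparent; 17 /o/ → [+RTR]; 18 /j/ blocks.
Targets with no active source: positions 1 2 7 stay [-emphatic].
[+RTR] positions on the surface: 10 11 12 13 14 17.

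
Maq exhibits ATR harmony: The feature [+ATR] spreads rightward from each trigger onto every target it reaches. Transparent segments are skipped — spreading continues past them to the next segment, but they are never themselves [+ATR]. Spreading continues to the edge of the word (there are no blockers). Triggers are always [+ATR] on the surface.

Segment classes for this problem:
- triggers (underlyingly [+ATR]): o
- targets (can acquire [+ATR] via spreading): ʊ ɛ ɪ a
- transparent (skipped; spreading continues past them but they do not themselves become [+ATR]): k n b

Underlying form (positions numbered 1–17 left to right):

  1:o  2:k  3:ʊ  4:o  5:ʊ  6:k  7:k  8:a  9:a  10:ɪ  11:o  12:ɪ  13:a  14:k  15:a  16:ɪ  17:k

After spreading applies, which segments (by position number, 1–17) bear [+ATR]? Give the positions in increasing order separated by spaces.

From /o/ at 1 rightward: 2 /k/ transparent; 3 /ʊ/ → [+ATR]; 4 /o/ is itself a trigger — this domain ends here.
From /o/ at 4 rightward: 5 /ʊ/ → [+ATR]; 6 /k/ transparent; 7 /k/ transparent; 8 /a/ → [+ATR]; 9 /a/ → [+ATR]; 10 /ɪ/ → [+ATR]; 11 /o/ is itself a trigger — this domain ends here.
From /o/ at 11 rightward: 12 /ɪ/ → [+ATR]; 13 /a/ → [+ATR]; 14 /k/ transparent; 15 /a/ → [+ATR]; 16 /ɪ/ → [+ATR]; 17 /k/ transparent; word edge.

1 3 4 5 8 9 10 11 12 13 15 16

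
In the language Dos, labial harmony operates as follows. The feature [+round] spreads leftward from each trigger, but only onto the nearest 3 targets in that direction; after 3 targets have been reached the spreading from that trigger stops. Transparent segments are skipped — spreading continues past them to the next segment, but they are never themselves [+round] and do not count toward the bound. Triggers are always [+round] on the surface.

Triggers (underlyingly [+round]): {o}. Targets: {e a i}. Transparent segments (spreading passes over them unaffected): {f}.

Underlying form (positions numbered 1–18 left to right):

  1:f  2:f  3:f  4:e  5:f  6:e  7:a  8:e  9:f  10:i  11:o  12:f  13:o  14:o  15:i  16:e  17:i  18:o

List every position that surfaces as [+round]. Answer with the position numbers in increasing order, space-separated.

From /o/ at 11 leftward: 10 /i/ → [+round]; 9 /f/ transparent; 8 /e/ → [+round]; 7 /a/ → [+round]; bound reached.
From /o/ at 13 leftward: 12 /f/ transparent; 11 /o/ is itself a trigger — this domain ends here.
From /o/ at 14 leftward: 13 /o/ is itself a trigger — this domain ends here.
From /o/ at 18 leftward: 17 /i/ → [+round]; 16 /e/ → [+round]; 15 /i/ → [+round]; bound reached.
Targets with no active source: positions 4 6 stay [-round].

7 8 10 11 13 14 15 16 17 18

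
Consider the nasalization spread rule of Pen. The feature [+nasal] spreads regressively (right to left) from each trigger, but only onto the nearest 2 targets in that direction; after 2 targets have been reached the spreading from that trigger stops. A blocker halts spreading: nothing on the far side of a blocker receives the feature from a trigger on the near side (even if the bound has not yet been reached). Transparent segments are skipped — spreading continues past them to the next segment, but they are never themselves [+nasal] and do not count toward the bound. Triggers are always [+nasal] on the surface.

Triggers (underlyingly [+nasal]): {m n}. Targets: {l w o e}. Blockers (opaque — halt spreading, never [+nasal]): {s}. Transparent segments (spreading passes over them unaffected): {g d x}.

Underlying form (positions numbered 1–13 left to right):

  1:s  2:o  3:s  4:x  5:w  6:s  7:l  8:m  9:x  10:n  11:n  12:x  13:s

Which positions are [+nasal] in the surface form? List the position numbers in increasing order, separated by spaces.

7 8 10 11

From /m/ at 8 leftward: 7 /l/ → [+nasal]; 6 /s/ blocks.
From /n/ at 10 leftward: 9 /x/ transparent; 8 /m/ is itself a trigger — this domain ends here.
From /n/ at 11 leftward: 10 /n/ is itself a trigger — this domain ends here.
Targets with no active source: positions 2 5 stay [-nasal].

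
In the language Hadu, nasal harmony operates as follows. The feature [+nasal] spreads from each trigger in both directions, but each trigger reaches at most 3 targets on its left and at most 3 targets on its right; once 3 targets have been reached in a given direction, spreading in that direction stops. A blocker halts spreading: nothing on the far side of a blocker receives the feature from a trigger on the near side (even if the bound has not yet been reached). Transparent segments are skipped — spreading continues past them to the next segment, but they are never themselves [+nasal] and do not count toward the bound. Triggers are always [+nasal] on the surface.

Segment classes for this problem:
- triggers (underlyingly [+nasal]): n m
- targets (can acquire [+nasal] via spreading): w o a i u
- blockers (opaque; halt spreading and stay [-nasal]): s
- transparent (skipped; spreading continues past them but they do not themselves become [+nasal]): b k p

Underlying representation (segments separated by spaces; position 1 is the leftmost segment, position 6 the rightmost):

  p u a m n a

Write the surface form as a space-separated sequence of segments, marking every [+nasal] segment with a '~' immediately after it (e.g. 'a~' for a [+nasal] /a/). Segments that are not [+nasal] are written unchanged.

p u~ a~ m~ n~ a~

From /m/ at 4 rightward: 5 /n/ is itself a trigger — this domain ends here.
From /m/ at 4 leftward: 3 /a/ → [+nasal]; 2 /u/ → [+nasal]; 1 /p/ transparent; word edge.
From /n/ at 5 rightward: 6 /a/ → [+nasal]; word edge.
From /n/ at 5 leftward: 4 /m/ is itself a trigger — this domain ends here.
[+nasal] positions on the surface: 2 3 4 5 6.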